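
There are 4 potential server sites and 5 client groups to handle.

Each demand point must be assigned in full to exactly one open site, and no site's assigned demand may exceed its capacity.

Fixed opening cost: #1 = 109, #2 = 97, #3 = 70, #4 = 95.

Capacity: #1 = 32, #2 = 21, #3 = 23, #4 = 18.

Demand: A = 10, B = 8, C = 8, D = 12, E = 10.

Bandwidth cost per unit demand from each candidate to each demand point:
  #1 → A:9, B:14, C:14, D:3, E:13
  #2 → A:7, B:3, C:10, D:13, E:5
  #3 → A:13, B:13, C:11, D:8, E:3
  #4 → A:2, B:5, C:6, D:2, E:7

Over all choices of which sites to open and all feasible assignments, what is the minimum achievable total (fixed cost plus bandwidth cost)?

479

Open {#1, #2, #4}; cheapest assignment that respects the capacities:
  #1 (cap 32, load 12): D — cost 12×3 = 36
  #2 (cap 21, load 18): B, E — cost 8×3 + 10×5 = 74
  #4 (cap 18, load 18): A, C — cost 10×2 + 8×6 = 68
  Shipping 178, fixed 301 → total 479.
  Any other capacity-feasible assignment to {#1, #2, #4} ships for at least 178.
Compare {#2, #3, #4}: its best feasible assignment gives total 480.
Compare {#1, #3, #4}: its best feasible assignment gives total 488.
Every other set of open sites that can feasibly serve all demand totals ≥ 480 even under its best assignment. Minimum: 479.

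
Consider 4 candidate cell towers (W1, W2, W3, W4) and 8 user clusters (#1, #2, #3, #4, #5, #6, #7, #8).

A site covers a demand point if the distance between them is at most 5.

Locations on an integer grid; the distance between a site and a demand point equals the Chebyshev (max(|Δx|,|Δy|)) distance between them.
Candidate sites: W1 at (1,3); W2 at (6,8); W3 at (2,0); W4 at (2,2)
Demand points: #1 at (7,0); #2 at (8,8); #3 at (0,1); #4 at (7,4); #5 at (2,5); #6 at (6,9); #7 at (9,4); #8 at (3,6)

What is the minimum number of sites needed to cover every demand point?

Coverage sets (demand points within 5 of each site):
  W1: {#3, #5, #8}
  W2: {#2, #4, #5, #6, #7, #8}
  W3: {#1, #3, #4, #5}
  W4: {#1, #3, #4, #5, #8}
No single site covers all 8 demand points.
But {W2, W3} covers everything, so the minimum is 2.

2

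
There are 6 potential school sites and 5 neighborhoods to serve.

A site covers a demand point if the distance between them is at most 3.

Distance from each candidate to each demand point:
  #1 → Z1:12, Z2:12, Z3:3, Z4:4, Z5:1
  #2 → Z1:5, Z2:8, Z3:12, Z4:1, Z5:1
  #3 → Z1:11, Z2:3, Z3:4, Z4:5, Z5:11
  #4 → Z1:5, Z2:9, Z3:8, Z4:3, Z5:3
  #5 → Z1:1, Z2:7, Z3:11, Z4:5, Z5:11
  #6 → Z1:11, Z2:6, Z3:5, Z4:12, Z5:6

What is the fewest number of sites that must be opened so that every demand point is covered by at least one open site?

4

Coverage sets (demand points within 3 of each site):
  #1: {Z3, Z5}
  #2: {Z4, Z5}
  #3: {Z2}
  #4: {Z4, Z5}
  #5: {Z1}
  #6: {}
No 3 sites suffice: every size-3 union leaves at least one demand point uncovered.
But {#1, #2, #3, #5} covers everything, so the minimum is 4.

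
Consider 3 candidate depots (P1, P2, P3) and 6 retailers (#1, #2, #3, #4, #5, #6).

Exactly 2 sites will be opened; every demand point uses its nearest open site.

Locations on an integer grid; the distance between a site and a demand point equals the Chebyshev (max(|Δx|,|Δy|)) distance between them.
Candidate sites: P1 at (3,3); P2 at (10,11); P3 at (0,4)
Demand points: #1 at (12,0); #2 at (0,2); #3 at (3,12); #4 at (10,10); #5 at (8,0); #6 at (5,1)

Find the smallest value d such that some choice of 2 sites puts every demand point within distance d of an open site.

9

Open {P1, P2}.
  Farthest demand point is #1 at distance 9 (to P1); all others are ≤ 9.
With {P1, P3} the worst case is 9.
With {P2, P3} the worst case is 11.
No size-2 selection achieves below 9.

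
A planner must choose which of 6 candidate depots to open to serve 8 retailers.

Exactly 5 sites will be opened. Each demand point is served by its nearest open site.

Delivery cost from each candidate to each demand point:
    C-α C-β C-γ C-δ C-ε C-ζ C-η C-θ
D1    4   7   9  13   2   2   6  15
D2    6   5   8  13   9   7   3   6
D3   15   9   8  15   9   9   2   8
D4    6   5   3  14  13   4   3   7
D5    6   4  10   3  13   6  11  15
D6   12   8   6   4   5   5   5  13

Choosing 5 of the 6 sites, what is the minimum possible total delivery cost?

Open {D1, D2, D3, D4, D5}.
  C-α→D1 4, C-β→D5 4, C-γ→D4 3, C-δ→D5 3, C-ε→D1 2, C-ζ→D1 2, C-η→D3 2, C-θ→D2 6  ⇒ total 26.
Compare {D1, D2, D4, D5, D6}: total 27.
Compare {D1, D3, D4, D5, D6}: total 27.
No size-5 selection does better; minimum is 26.

26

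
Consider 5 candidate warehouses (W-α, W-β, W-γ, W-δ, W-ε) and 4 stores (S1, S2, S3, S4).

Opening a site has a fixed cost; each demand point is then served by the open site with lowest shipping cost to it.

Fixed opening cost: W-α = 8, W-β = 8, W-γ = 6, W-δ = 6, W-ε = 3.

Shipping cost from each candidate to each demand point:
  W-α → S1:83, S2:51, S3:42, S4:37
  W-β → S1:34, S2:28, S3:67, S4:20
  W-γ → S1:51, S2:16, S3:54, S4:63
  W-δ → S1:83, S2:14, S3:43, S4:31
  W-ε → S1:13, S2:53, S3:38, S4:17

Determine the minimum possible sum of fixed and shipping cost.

91

Open {W-δ, W-ε}: assign each demand point to its cheapest open site.
  S1→W-ε 13, S2→W-δ 14, S3→W-ε 38, S4→W-ε 17
  shipping cost 82, fixed 9 → total 91.
Compare {W-γ, W-ε}: shipping cost 84 + fixed 9 = 93.
Compare {W-γ, W-δ, W-ε}: shipping cost 82 + fixed 15 = 97.
Compare {W-α, W-δ, W-ε}: shipping cost 82 + fixed 17 = 99.
All other subsets cost ≥ 93. Minimum total cost: 91.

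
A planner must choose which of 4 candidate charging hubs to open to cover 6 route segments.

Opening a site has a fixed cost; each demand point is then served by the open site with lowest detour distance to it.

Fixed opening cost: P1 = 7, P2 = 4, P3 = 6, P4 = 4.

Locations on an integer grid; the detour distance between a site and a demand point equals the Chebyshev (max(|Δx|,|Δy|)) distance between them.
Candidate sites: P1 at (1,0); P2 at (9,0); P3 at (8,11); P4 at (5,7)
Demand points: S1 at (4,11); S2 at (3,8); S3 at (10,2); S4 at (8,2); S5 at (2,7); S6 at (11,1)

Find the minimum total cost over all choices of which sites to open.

Open {P2, P4}: assign each demand point to its cheapest open site.
  S1→P4 4, S2→P4 2, S3→P2 2, S4→P2 2, S5→P4 3, S6→P2 2
  detour distance 15, fixed 8 → total 23.
Compare {P4}: detour distance 25 + fixed 4 = 29.
Compare {P2, P3, P4}: detour distance 15 + fixed 14 = 29.
Compare {P1, P2, P4}: detour distance 15 + fixed 15 = 30.
All other subsets cost ≥ 29. Minimum total cost: 23.

23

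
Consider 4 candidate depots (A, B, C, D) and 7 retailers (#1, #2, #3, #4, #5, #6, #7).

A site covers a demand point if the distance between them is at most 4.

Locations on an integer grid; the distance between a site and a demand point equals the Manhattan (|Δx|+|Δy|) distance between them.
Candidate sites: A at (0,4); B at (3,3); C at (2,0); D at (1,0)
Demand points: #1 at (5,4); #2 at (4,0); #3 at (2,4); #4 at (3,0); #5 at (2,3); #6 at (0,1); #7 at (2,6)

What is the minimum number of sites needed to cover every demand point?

Coverage sets (demand points within 4 of each site):
  A: {#3, #5, #6, #7}
  B: {#1, #2, #3, #4, #5, #7}
  C: {#2, #3, #4, #5, #6}
  D: {#2, #4, #5, #6}
No single site covers all 7 demand points.
But {A, B} covers everything, so the minimum is 2.

2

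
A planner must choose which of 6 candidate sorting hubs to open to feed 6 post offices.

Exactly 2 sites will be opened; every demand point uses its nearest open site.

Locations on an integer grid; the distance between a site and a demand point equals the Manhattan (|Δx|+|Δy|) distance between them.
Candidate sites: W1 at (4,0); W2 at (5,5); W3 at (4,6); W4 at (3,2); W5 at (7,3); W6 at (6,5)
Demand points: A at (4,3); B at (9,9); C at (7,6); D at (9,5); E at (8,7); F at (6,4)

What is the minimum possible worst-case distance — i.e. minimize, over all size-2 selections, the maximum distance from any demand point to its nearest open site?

Open {W1, W6}.
  Farthest demand point is B at distance 7 (to W6); all others are ≤ 7.
With {W2, W6} the worst case is 7.
With {W3, W6} the worst case is 7.
No size-2 selection achieves below 7.

7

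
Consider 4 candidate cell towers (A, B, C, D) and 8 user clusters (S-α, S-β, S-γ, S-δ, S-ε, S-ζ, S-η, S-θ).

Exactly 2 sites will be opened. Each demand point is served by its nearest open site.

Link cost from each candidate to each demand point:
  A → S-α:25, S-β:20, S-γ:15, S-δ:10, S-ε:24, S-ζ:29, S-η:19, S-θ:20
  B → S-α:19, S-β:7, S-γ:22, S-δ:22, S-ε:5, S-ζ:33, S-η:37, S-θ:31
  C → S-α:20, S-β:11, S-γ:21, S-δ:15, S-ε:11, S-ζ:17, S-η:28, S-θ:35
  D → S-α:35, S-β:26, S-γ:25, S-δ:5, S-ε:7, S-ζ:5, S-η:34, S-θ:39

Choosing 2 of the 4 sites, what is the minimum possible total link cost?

Open {A, D}.
  S-α→A 25, S-β→A 20, S-γ→A 15, S-δ→D 5, S-ε→D 7, S-ζ→D 5, S-η→A 19, S-θ→A 20  ⇒ total 116.
Compare {A, C}: total 123.
Compare {A, B}: total 124.
No size-2 selection does better; minimum is 116.

116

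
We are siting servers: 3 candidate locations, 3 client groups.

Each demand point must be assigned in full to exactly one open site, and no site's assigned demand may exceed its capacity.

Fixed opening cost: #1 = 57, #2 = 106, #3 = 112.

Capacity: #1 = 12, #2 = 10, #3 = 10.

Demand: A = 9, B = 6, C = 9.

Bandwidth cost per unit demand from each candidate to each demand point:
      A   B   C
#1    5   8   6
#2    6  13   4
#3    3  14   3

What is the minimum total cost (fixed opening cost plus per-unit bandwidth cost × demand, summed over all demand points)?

Open {#1, #2, #3}; cheapest assignment that respects the capacities:
  #1 (cap 12, load 6): B — cost 6×8 = 48
  #2 (cap 10, load 9): C — cost 9×4 = 36
  #3 (cap 10, load 9): A — cost 9×3 = 27
  Shipping 111, fixed 275 → total 386.
  Any other capacity-feasible assignment to {#1, #2, #3} ships for at least 111.
Total demand is 24 and no other set of sites has combined capacity ≥ 24, so {#1, #2, #3} is the only feasible choice of open sites. Minimum: 386.

386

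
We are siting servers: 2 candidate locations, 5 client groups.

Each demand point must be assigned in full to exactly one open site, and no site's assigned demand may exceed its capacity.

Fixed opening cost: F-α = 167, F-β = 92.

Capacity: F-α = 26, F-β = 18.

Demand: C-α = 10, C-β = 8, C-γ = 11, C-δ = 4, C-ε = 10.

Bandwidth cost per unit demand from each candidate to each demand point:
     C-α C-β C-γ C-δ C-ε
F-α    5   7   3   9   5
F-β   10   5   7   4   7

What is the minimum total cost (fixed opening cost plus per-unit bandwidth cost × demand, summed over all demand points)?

488

Open {F-α, F-β}; cheapest assignment that respects the capacities:
  F-α (cap 26, load 25): C-α, C-γ, C-δ — cost 10×5 + 11×3 + 4×9 = 119
  F-β (cap 18, load 18): C-β, C-ε — cost 8×5 + 10×7 = 110
  Shipping 229, fixed 259 → total 488.
  Any other capacity-feasible assignment to {F-α, F-β} ships for at least 229.
Total demand is 43 and no other set of sites has combined capacity ≥ 43, so {F-α, F-β} is the only feasible choice of open sites. Minimum: 488.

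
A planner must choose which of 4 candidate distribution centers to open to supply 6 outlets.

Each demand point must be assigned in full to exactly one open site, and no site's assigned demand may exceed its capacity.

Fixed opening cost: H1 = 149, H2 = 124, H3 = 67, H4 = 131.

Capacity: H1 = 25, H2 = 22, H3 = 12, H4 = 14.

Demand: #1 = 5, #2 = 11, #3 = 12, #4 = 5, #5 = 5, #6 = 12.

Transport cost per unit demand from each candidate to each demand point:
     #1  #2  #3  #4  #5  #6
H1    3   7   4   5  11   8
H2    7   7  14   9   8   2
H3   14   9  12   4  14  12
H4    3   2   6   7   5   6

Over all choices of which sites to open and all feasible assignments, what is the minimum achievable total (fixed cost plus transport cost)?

Open {H1, H2, H4}; cheapest assignment that respects the capacities:
  H1 (cap 25, load 22): #1, #3, #4 — cost 5×3 + 12×4 + 5×5 = 88
  H2 (cap 22, load 17): #5, #6 — cost 5×8 + 12×2 = 64
  H4 (cap 14, load 11): #2 — cost 11×2 = 22
  Shipping 174, fixed 404 → total 578.
  Any other capacity-feasible assignment to {H1, H2, H4} ships for at least 174.
Compare {H1, H2, H3}: its best feasible assignment gives total 584.
Compare {H1, H2, H3, H4}: its best feasible assignment gives total 640.
Every other set of open sites that can feasibly serve all demand totals ≥ 584 even under its best assignment. Minimum: 578.

578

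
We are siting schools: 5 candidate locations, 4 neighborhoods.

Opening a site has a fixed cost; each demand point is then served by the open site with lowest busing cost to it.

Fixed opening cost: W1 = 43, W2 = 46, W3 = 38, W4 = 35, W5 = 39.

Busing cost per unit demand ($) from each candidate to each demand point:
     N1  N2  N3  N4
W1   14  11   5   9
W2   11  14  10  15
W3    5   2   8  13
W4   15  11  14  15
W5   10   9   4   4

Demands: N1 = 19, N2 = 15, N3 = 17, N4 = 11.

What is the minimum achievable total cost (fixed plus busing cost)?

314

Open {W3, W5}: assign each demand point to its cheapest open site.
  N1→W3 19×5=95, N2→W3 15×2=30, N3→W5 17×4=68, N4→W5 11×4=44
  busing cost 237, fixed 77 → total 314.
Compare {W3, W4, W5}: busing cost 237 + fixed 112 = 349.
Compare {W1, W3, W5}: busing cost 237 + fixed 120 = 357.
Compare {W2, W3, W5}: busing cost 237 + fixed 123 = 360.
All other subsets cost ≥ 349. Minimum total cost: 314.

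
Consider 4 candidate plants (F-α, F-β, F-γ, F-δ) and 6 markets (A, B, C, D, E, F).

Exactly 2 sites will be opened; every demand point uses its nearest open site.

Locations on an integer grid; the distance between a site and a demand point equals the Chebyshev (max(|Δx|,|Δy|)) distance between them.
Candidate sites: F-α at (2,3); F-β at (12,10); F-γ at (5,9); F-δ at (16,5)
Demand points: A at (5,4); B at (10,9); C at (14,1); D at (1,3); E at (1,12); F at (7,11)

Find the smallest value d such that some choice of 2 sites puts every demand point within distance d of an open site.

6

Open {F-γ, F-δ}.
  Farthest demand point is D at distance 6 (to F-γ); all others are ≤ 6.
With {F-α, F-β} the worst case is 9.
With {F-α, F-γ} the worst case is 9.
No size-2 selection achieves below 6.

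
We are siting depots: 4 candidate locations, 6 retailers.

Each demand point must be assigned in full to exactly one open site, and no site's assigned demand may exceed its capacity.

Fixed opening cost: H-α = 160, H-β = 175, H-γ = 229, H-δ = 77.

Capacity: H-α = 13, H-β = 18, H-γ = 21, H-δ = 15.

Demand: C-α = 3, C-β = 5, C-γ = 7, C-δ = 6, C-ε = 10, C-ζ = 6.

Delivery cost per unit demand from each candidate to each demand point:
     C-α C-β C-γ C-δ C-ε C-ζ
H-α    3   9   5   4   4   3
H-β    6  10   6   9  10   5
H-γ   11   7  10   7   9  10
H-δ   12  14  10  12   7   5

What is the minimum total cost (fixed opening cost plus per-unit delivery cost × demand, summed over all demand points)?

634

Open {H-α, H-β, H-δ}; cheapest assignment that respects the capacities:
  H-α (cap 13, load 12): C-δ, C-ζ — cost 6×4 + 6×3 = 42
  H-β (cap 18, load 15): C-α, C-β, C-γ — cost 3×6 + 5×10 + 7×6 = 110
  H-δ (cap 15, load 10): C-ε — cost 10×7 = 70
  Shipping 222, fixed 412 → total 634.
  Any other capacity-feasible assignment to {H-α, H-β, H-δ} ships for at least 222.
Compare {H-β, H-γ}: its best feasible assignment gives total 661.
Compare {H-α, H-γ, H-δ}: its best feasible assignment gives total 692.
Every other set of open sites that can feasibly serve all demand totals ≥ 661 even under its best assignment. Minimum: 634.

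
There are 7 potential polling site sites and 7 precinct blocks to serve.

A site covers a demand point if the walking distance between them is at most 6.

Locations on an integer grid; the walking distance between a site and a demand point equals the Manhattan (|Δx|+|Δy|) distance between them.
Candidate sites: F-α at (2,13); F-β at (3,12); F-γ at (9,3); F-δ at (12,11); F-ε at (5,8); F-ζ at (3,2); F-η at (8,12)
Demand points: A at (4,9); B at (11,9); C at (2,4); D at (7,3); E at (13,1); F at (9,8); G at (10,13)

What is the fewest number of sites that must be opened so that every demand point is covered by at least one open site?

Coverage sets (demand points within 6 of each site):
  F-α: {A}
  F-β: {A}
  F-γ: {D, E, F}
  F-δ: {B, F, G}
  F-ε: {A, F}
  F-ζ: {C, D}
  F-η: {B, F, G}
No 3 sites suffice: every size-3 union leaves at least one demand point uncovered.
But {F-α, F-γ, F-δ, F-ζ} covers everything, so the minimum is 4.

4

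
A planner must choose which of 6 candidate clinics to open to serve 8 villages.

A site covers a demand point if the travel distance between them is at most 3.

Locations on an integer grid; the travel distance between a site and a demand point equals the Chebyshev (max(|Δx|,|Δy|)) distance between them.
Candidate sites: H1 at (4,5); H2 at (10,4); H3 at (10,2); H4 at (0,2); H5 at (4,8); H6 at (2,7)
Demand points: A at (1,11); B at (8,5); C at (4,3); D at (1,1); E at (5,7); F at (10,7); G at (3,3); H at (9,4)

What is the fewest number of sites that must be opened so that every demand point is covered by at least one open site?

Coverage sets (demand points within 3 of each site):
  H1: {C, E, G}
  H2: {B, F, H}
  H3: {B, H}
  H4: {D, G}
  H5: {A, E}
  H6: {E}
No 3 sites suffice: every size-3 union leaves at least one demand point uncovered.
But {H1, H2, H4, H5} covers everything, so the minimum is 4.

4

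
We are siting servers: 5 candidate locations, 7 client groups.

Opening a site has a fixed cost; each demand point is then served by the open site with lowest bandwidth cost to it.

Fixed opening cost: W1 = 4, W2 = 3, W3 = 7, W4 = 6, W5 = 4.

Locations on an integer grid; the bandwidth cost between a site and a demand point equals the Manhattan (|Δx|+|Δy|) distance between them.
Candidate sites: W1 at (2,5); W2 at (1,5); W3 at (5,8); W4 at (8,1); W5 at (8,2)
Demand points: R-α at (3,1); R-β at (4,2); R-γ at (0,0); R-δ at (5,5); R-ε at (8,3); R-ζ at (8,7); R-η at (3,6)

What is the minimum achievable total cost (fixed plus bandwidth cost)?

35

Open {W1, W5}: assign each demand point to its cheapest open site.
  R-α→W1 5, R-β→W5 4, R-γ→W1 7, R-δ→W1 3, R-ε→W5 1, R-ζ→W5 5, R-η→W1 2
  bandwidth cost 27, fixed 8 → total 35.
Compare {W2, W5}: bandwidth cost 29 + fixed 7 = 36.
Compare {W1, W2, W5}: bandwidth cost 26 + fixed 11 = 37.
Compare {W1, W4}: bandwidth cost 30 + fixed 10 = 40.
All other subsets cost ≥ 36. Minimum total cost: 35.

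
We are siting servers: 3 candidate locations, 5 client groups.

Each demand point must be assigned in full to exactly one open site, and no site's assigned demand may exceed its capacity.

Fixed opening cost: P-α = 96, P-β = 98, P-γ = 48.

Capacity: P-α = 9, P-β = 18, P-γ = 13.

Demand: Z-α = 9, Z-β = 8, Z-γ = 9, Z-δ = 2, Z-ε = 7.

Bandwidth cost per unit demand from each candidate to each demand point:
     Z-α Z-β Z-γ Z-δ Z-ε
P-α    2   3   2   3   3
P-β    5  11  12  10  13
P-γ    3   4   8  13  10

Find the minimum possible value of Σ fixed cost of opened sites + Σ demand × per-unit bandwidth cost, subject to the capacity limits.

448

Open {P-α, P-β, P-γ}; cheapest assignment that respects the capacities:
  P-α (cap 9, load 9): Z-γ — cost 9×2 = 18
  P-β (cap 18, load 18): Z-α, Z-δ, Z-ε — cost 9×5 + 2×10 + 7×13 = 156
  P-γ (cap 13, load 8): Z-β — cost 8×4 = 32
  Shipping 206, fixed 242 → total 448.
  Any other capacity-feasible assignment to {P-α, P-β, P-γ} ships for at least 206.
Total demand is 35 and no other set of sites has combined capacity ≥ 35, so {P-α, P-β, P-γ} is the only feasible choice of open sites. Minimum: 448.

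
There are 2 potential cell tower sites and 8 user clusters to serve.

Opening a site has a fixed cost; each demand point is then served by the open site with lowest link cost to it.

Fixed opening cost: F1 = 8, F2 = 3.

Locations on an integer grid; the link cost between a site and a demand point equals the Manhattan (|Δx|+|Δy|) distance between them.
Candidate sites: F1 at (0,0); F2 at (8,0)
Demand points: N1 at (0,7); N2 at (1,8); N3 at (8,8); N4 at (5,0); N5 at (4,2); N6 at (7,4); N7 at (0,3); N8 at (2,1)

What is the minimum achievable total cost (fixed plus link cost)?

Open {F1, F2}: assign each demand point to its cheapest open site.
  N1→F1 7, N2→F1 9, N3→F2 8, N4→F2 3, N5→F1 6, N6→F2 5, N7→F1 3, N8→F1 3
  link cost 44, fixed 11 → total 55.
Compare {F1}: link cost 60 + fixed 8 = 68.
Compare {F2}: link cost 70 + fixed 3 = 73.

55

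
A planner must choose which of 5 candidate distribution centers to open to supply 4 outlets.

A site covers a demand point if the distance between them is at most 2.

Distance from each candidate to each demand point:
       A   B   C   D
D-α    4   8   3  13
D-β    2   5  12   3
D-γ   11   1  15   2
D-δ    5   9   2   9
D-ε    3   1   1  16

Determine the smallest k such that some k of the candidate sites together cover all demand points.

Coverage sets (demand points within 2 of each site):
  D-α: {}
  D-β: {A}
  D-γ: {B, D}
  D-δ: {C}
  D-ε: {B, C}
No 2 sites suffice: every size-2 union leaves at least one demand point uncovered.
But {D-β, D-γ, D-δ} covers everything, so the minimum is 3.

3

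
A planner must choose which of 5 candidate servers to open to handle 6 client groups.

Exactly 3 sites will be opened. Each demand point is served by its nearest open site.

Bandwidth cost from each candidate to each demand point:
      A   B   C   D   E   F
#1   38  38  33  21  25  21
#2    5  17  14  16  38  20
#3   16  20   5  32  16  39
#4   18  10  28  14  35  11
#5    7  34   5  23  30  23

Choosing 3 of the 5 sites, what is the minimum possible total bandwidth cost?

Open {#2, #3, #4}.
  A→#2 5, B→#4 10, C→#3 5, D→#4 14, E→#3 16, F→#4 11  ⇒ total 61.
Compare {#3, #4, #5}: total 63.
Compare {#1, #3, #4}: total 72.
No size-3 selection does better; minimum is 61.

61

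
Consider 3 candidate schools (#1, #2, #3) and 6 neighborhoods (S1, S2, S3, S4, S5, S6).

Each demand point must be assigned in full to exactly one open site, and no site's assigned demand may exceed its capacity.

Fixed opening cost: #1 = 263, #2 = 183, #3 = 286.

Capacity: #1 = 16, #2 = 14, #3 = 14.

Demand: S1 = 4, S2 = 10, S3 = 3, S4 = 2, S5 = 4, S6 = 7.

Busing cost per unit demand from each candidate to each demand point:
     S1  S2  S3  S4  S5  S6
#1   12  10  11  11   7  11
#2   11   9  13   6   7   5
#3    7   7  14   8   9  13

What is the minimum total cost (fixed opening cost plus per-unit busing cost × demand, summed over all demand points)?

Open {#1, #2}; cheapest assignment that respects the capacities:
  #1 (cap 16, load 16): S2, S4, S5 — cost 10×10 + 2×11 + 4×7 = 150
  #2 (cap 14, load 14): S1, S3, S6 — cost 4×11 + 3×13 + 7×5 = 118
  Shipping 268, fixed 446 → total 714.
  Any other capacity-feasible assignment to {#1, #2} ships for at least 268.
Compare {#1, #3}: its best feasible assignment gives total 807.
Compare {#1, #2, #3}: its best feasible assignment gives total 938.
Every other set of open sites that can feasibly serve all demand totals ≥ 807 even under its best assignment. Minimum: 714.

714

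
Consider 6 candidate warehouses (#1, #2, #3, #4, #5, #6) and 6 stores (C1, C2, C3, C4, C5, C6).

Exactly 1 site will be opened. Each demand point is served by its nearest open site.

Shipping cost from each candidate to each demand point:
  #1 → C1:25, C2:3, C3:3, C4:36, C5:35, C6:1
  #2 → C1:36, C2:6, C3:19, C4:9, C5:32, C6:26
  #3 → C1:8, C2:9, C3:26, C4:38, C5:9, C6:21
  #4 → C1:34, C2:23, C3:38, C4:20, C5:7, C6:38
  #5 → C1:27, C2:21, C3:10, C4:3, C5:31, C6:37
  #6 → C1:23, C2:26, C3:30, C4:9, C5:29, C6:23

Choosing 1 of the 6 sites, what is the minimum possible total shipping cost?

103

Open {#1}.
  C1→#1 25, C2→#1 3, C3→#1 3, C4→#1 36, C5→#1 35, C6→#1 1  ⇒ total 103.
Compare {#3}: total 111.
Compare {#2}: total 128.
No size-1 selection does better; minimum is 103.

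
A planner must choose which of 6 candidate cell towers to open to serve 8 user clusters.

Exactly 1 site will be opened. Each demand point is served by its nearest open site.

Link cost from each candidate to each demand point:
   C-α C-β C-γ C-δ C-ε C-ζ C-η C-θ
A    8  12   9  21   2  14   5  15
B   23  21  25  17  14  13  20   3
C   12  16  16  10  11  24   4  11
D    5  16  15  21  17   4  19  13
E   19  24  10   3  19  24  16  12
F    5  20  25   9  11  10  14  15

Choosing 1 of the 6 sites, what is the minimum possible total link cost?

Open {A}.
  C-α→A 8, C-β→A 12, C-γ→A 9, C-δ→A 21, C-ε→A 2, C-ζ→A 14, C-η→A 5, C-θ→A 15  ⇒ total 86.
Compare {C}: total 104.
Compare {F}: total 109.
No size-1 selection does better; minimum is 86.

86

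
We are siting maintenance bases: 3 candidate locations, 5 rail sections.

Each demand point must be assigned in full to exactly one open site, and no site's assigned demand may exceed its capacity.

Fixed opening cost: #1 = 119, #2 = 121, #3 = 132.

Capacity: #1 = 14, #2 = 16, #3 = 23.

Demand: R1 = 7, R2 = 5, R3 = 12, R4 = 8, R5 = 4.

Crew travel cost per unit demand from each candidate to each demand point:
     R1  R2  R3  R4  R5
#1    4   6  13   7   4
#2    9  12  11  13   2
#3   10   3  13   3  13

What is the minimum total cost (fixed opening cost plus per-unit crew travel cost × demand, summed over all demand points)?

Open {#2, #3}; cheapest assignment that respects the capacities:
  #2 (cap 16, load 16): R3, R5 — cost 12×11 + 4×2 = 140
  #3 (cap 23, load 20): R1, R2, R4 — cost 7×10 + 5×3 + 8×3 = 109
  Shipping 249, fixed 253 → total 502.
  Any other capacity-feasible assignment to {#2, #3} ships for at least 249.
Compare {#1, #2, #3}: its best feasible assignment gives total 579.
Compare {#1, #3}: its best feasible assignment gives total 615.
Every other set of open sites that can feasibly serve all demand totals ≥ 579 even under its best assignment. Minimum: 502.

502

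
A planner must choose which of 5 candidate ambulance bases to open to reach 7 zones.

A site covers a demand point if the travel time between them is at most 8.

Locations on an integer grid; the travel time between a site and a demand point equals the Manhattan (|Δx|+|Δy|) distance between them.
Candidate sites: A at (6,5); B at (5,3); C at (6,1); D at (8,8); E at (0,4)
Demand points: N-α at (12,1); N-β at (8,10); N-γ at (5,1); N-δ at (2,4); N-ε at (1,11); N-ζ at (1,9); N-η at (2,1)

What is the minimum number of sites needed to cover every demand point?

Coverage sets (demand points within 8 of each site):
  A: {N-β, N-γ, N-δ, N-η}
  B: {N-γ, N-δ, N-η}
  C: {N-α, N-γ, N-δ, N-η}
  D: {N-β, N-ζ}
  E: {N-γ, N-δ, N-ε, N-ζ, N-η}
No 2 sites suffice: every size-2 union leaves at least one demand point uncovered.
But {A, C, E} covers everything, so the minimum is 3.

3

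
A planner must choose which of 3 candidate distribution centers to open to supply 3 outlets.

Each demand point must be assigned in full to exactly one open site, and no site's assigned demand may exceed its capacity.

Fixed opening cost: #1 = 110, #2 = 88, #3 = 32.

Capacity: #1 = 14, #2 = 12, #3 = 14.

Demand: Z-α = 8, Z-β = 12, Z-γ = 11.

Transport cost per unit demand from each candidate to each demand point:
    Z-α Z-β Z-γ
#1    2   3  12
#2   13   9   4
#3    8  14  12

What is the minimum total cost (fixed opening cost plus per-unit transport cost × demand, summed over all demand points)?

Open {#1, #2, #3}; cheapest assignment that respects the capacities:
  #1 (cap 14, load 12): Z-β — cost 12×3 = 36
  #2 (cap 12, load 11): Z-γ — cost 11×4 = 44
  #3 (cap 14, load 8): Z-α — cost 8×8 = 64
  Shipping 144, fixed 230 → total 374.
  Any other capacity-feasible assignment to {#1, #2, #3} ships for at least 144.
Total demand is 31 and no other set of sites has combined capacity ≥ 31, so {#1, #2, #3} is the only feasible choice of open sites. Minimum: 374.

374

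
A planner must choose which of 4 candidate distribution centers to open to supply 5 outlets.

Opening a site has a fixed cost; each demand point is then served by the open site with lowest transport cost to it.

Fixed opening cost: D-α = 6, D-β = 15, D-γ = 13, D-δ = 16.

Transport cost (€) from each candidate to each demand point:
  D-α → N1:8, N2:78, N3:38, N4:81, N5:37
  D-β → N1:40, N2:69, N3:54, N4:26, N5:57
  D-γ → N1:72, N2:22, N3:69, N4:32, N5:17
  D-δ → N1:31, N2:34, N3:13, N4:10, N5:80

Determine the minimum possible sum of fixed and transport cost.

105

Open {D-α, D-γ, D-δ}: assign each demand point to its cheapest open site.
  N1→D-α 8, N2→D-γ 22, N3→D-δ 13, N4→D-δ 10, N5→D-γ 17
  transport cost 70, fixed 35 → total 105.
Compare {D-α, D-β, D-γ, D-δ}: transport cost 70 + fixed 50 = 120.
Compare {D-γ, D-δ}: transport cost 93 + fixed 29 = 122.
Compare {D-α, D-δ}: transport cost 102 + fixed 22 = 124.
All other subsets cost ≥ 120. Minimum total cost: 105.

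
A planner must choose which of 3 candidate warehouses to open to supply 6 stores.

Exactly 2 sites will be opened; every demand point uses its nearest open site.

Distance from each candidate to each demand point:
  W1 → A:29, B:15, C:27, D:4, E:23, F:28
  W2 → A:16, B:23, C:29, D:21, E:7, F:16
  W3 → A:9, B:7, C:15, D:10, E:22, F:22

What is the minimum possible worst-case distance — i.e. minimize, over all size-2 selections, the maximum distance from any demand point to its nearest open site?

16

Open {W2, W3}.
  Farthest demand point is F at distance 16 (to W2); all others are ≤ 16.
With {W1, W3} the worst case is 22.
With {W1, W2} the worst case is 27.
No size-2 selection achieves below 16.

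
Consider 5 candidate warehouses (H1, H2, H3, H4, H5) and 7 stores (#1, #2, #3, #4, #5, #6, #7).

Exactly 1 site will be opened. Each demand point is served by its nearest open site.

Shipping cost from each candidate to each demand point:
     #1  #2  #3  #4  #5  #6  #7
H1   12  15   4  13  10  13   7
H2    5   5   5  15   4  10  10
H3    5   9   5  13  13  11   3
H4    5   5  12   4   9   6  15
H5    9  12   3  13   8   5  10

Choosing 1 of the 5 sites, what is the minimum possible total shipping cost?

54

Open {H2}.
  #1→H2 5, #2→H2 5, #3→H2 5, #4→H2 15, #5→H2 4, #6→H2 10, #7→H2 10  ⇒ total 54.
Compare {H4}: total 56.
Compare {H3}: total 59.
No size-1 selection does better; minimum is 54.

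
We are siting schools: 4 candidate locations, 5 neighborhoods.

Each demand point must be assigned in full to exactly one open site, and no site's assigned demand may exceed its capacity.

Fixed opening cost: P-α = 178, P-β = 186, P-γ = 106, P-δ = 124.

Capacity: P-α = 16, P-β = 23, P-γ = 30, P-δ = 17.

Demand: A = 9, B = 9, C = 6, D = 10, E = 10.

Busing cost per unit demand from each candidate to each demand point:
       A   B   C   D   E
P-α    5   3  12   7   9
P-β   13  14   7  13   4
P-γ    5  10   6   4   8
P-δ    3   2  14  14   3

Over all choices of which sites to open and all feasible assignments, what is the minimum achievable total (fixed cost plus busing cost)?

497

Open {P-γ, P-δ}; cheapest assignment that respects the capacities:
  P-γ (cap 30, load 29): A, D, E — cost 9×5 + 10×4 + 10×8 = 165
  P-δ (cap 17, load 15): B, C — cost 9×2 + 6×14 = 102
  Shipping 267, fixed 230 → total 497.
  Any other capacity-feasible assignment to {P-γ, P-δ} ships for at least 267.
Compare {P-α, P-γ}: its best feasible assignment gives total 548.
Compare {P-β, P-γ}: its best feasible assignment gives total 549.
Every other set of open sites that can feasibly serve all demand totals ≥ 548 even under its best assignment. Minimum: 497.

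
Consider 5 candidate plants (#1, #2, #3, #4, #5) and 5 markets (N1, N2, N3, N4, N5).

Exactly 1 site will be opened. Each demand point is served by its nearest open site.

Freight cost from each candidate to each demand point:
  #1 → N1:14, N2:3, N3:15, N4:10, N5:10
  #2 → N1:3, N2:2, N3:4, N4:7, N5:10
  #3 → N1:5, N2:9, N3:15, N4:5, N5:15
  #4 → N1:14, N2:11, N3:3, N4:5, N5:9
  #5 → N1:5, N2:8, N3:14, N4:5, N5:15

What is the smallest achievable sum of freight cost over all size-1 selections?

Open {#2}.
  N1→#2 3, N2→#2 2, N3→#2 4, N4→#2 7, N5→#2 10  ⇒ total 26.
Compare {#4}: total 42.
Compare {#5}: total 47.
No size-1 selection does better; minimum is 26.

26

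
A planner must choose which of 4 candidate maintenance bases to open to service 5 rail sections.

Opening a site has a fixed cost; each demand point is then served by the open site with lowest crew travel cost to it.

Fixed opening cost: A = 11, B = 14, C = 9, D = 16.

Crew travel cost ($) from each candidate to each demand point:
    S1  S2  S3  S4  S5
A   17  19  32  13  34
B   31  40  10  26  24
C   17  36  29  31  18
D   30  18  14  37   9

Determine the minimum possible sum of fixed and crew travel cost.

98

Open {A, D}: assign each demand point to its cheapest open site.
  S1→A 17, S2→D 18, S3→D 14, S4→A 13, S5→D 9
  crew travel cost 71, fixed 27 → total 98.
Compare {A, C, D}: crew travel cost 71 + fixed 36 = 107.
Compare {A, B}: crew travel cost 83 + fixed 25 = 108.
Compare {A, B, D}: crew travel cost 67 + fixed 41 = 108.
All other subsets cost ≥ 107. Minimum total cost: 98.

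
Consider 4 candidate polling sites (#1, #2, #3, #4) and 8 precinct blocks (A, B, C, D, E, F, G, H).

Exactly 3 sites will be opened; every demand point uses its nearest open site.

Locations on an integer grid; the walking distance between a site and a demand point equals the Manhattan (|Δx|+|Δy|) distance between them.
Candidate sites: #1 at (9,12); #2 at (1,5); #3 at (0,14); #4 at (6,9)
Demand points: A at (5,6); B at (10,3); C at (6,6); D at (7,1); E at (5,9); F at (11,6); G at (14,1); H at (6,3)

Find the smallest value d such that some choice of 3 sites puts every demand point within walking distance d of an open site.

Open {#1, #2, #3}.
  Farthest demand point is G at walking distance 16 (to #1); all others are ≤ 16.
With {#1, #2, #4} the worst case is 16.
With {#1, #3, #4} the worst case is 16.
No size-3 selection achieves below 16.

16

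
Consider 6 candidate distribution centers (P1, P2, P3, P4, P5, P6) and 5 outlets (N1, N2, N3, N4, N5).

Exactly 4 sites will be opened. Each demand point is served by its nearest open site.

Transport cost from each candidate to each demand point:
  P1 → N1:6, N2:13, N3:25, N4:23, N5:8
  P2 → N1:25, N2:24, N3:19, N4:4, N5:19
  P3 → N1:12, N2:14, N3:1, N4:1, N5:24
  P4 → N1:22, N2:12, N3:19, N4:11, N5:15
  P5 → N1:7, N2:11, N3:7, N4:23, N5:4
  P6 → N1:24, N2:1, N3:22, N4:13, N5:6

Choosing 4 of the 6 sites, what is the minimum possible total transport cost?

13

Open {P1, P3, P5, P6}.
  N1→P1 6, N2→P6 1, N3→P3 1, N4→P3 1, N5→P5 4  ⇒ total 13.
Compare {P2, P3, P5, P6}: total 14.
Compare {P3, P4, P5, P6}: total 14.
No size-4 selection does better; minimum is 13.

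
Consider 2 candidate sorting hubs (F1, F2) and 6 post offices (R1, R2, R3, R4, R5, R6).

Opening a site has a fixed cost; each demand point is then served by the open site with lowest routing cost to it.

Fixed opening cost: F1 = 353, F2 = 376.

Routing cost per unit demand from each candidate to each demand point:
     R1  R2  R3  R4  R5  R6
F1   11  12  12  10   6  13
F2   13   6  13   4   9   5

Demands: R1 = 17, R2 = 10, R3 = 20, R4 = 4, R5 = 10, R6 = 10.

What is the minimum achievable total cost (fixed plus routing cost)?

1073

Open {F2}: assign each demand point to its cheapest open site.
  R1→F2 17×13=221, R2→F2 10×6=60, R3→F2 20×13=260, R4→F2 4×4=16, R5→F2 10×9=90, R6→F2 10×5=50
  routing cost 697, fixed 376 → total 1073.
Compare {F1}: routing cost 777 + fixed 353 = 1130.
Compare {F1, F2}: routing cost 613 + fixed 729 = 1342.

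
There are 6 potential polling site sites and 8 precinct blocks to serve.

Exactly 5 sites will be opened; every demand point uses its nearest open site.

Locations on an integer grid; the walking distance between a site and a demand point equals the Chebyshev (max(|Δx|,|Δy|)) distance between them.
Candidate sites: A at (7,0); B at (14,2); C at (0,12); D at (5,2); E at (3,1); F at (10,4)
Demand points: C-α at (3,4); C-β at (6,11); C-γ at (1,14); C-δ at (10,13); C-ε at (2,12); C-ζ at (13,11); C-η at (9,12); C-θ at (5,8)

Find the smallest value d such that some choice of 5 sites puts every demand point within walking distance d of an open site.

9

Open {A, B, C, D, F}.
  Farthest demand point is C-δ at walking distance 9 (to F); all others are ≤ 9.
With {A, B, C, E, F} the worst case is 9.
With {A, C, D, E, F} the worst case is 9.
No size-5 selection achieves below 9.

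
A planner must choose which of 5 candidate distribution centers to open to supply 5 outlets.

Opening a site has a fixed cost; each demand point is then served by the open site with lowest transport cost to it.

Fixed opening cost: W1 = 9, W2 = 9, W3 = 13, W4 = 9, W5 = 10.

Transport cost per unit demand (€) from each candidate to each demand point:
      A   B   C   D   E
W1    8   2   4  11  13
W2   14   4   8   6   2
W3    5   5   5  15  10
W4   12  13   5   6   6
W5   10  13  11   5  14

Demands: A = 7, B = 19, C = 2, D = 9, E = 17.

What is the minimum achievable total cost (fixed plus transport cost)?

200

Open {W1, W2, W3}: assign each demand point to its cheapest open site.
  A→W3 7×5=35, B→W1 19×2=38, C→W1 2×4=8, D→W2 9×6=54, E→W2 17×2=34
  transport cost 169, fixed 31 → total 200.
Compare {W1, W2, W3, W5}: transport cost 160 + fixed 41 = 201.
Compare {W1, W2}: transport cost 190 + fixed 18 = 208.
Compare {W1, W2, W5}: transport cost 181 + fixed 28 = 209.
All other subsets cost ≥ 201. Minimum total cost: 200.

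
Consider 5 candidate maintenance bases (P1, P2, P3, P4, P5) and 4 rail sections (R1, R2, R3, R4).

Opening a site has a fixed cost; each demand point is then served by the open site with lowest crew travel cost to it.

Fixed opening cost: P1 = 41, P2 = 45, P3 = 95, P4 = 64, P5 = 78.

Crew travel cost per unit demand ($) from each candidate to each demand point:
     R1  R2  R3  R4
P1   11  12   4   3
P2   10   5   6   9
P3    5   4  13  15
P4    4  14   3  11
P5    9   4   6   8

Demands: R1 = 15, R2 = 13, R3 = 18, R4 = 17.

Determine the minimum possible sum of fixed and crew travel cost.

Open {P1, P2, P4}: assign each demand point to its cheapest open site.
  R1→P4 15×4=60, R2→P2 13×5=65, R3→P4 18×3=54, R4→P1 17×3=51
  crew travel cost 230, fixed 150 → total 380.
Compare {P1, P3}: crew travel cost 250 + fixed 136 = 386.
Compare {P1, P4, P5}: crew travel cost 217 + fixed 183 = 400.
Compare {P1, P3, P4}: crew travel cost 217 + fixed 200 = 417.
All other subsets cost ≥ 386. Minimum total cost: 380.

380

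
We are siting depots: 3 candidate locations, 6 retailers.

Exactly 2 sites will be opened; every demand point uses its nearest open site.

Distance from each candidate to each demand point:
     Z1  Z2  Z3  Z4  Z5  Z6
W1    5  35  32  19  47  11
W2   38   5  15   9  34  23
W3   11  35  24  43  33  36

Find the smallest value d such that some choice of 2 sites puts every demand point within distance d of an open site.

Open {W2, W3}.
  Farthest demand point is Z5 at distance 33 (to W3); all others are ≤ 33.
With {W1, W2} the worst case is 34.
With {W1, W3} the worst case is 35.
No size-2 selection achieves below 33.

33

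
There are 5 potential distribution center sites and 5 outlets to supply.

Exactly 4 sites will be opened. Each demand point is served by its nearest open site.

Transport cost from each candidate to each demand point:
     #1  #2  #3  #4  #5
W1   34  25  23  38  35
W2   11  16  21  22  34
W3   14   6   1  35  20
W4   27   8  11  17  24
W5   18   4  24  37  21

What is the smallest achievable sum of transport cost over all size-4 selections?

Open {W2, W3, W4, W5}.
  #1→W2 11, #2→W5 4, #3→W3 1, #4→W4 17, #5→W3 20  ⇒ total 53.
Compare {W1, W2, W3, W4}: total 55.
Compare {W1, W3, W4, W5}: total 56.
No size-4 selection does better; minimum is 53.

53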